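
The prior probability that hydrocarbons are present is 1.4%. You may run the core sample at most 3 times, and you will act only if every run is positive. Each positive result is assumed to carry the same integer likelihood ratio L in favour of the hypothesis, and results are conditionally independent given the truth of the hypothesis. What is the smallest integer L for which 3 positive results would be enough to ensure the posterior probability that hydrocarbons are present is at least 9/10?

Prior odds = 0.014/0.986 = 7/493.
Target odds = 0.9/0.1 = 9.
Need L³ ≥ 9 ÷ (7/493) = 4437/7.
8³ = 512 < 4437/7 ≤ 729 = 9³, so L = 9.

9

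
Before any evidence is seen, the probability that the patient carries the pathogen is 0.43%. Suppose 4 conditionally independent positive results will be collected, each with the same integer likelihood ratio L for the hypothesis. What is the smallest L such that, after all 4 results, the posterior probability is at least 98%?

Prior odds = 0.0043/0.9957 = 43/9957.
Target odds = 0.98/0.02 = 49.
Need L⁴ ≥ 49 ÷ (43/9957) = 487893/43.
10⁴ = 10000 < 487893/43 ≤ 14641 = 11⁴, so L = 11.

11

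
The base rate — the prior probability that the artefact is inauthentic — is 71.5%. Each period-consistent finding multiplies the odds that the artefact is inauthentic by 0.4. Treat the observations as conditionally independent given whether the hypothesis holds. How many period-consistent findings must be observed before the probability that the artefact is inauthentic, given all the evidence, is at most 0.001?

9

Prior odds = 0.715/0.285 = 143/57.
Likelihood ratio per period-consistent finding = 0.4.
Target odds: 0.001 ÷ 0.999 = 1/999.
Require 0.4ⁿ ≤ 1/999 ÷ (143/57) = 19/47619.
0.4⁸ = 256/390625 is still above 19/47619 but 0.4⁹ = 512/1953125 is at or below it, so n = 9.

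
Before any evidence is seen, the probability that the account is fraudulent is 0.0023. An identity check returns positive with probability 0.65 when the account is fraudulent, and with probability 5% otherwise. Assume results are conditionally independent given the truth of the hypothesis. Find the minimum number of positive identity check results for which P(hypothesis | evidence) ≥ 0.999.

6

Prior odds = 0.0023/0.9977 = 23/9977.
Likelihood ratio of a positive result = 0.65/0.05 = 13.
Target odds: 0.999 ÷ 0.001 = 999.
Need (23/9977) × 13ⁿ ≥ 999, i.e. 13ⁿ ≥ 9967023/23.
13⁵ = 371293 falls short of 9967023/23 but 13⁶ = 4826809 reaches it, so n = 6.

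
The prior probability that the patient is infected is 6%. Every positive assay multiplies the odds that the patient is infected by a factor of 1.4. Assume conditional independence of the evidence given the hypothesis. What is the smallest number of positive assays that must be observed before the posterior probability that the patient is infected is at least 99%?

22

Prior odds: 0.06 ÷ 0.94 = 3/47.
Likelihood ratio per positive assay = 1.4.
Target odds: 0.99 ÷ 0.01 = 99.
Require 1.4ⁿ ≥ 99 ÷ (3/47) = 1551.
1.4²¹ ≈1171.36 falls short of 1551 but 1.4²² ≈1639.9 reaches it, so n = 22.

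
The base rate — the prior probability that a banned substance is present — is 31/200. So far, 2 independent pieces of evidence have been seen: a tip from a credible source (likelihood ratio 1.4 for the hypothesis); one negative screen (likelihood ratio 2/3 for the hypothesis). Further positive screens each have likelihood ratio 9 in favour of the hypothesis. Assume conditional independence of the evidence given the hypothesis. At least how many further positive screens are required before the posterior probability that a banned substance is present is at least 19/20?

Prior odds = 0.155/0.845 = 31/169.
Combined Bayes factor of the evidence already in hand = 1.4 × (2/3) = 14/15.
Odds after that evidence = (31/169) × 14/15 = 434/2535.
Target odds = 0.95/0.05 = 19.
Need 9ⁿ ≥ 19 ÷ (434/2535) = 48165/434.
9² = 81 falls short of 48165/434 but 9³ = 729 reaches it, so n = 3.

3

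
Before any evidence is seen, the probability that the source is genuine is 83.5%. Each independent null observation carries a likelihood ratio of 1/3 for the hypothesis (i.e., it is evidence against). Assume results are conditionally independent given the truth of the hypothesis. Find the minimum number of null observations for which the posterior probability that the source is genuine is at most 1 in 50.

Prior odds = 0.835/0.165 = 167/33.
Likelihood ratio per null observation = 1/3.
Target odds: 0.02 ÷ 0.98 = 1/49.
Require (1/3)ⁿ ≤ 1/49 ÷ (167/33) = 33/8183.
(1/3)⁵ = 1/243 is still above 33/8183 but (1/3)⁶ = 1/729 is at or below it, so n = 6.

6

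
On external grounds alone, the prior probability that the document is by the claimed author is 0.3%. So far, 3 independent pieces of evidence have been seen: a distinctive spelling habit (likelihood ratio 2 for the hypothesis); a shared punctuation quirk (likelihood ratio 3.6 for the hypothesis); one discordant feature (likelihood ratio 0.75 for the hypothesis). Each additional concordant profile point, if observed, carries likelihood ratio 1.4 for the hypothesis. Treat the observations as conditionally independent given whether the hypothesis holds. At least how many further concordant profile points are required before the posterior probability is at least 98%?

24

Prior odds = 0.003/0.997 = 3/997.
Combined Bayes factor of the evidence already in hand = 2 × 3.6 × 0.75 = 5.4.
Odds after that evidence = (3/997) × 5.4 = 81/4985.
Target odds = 0.98/0.02 = 49.
Need 1.4ⁿ ≥ 49 ÷ (81/4985) = 244265/81.
1.4²³ ≈2295.86 falls short of 244265/81 but 1.4²⁴ ≈3214.2 reaches it, so n = 24.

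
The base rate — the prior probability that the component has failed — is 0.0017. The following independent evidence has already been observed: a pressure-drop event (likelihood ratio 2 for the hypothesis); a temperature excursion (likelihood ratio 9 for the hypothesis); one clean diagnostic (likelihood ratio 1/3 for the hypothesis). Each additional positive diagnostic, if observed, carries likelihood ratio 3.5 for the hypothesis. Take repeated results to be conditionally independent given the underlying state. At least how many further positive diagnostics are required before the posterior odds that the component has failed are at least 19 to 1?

Prior odds = 0.0017/0.9983 = 17/9983.
Combined Bayes factor of the evidence already in hand = 2 × 9 × (1/3) = 6.
Odds after that evidence = (17/9983) × 6 = 102/9983.
Target odds = 19.
Need 3.5ⁿ ≥ 19 ÷ (102/9983) = 189677/102.
3.5⁶ = 1838.265625 falls short of 189677/102 but 3.5⁷ = 823543/128 reaches it, so n = 7.

7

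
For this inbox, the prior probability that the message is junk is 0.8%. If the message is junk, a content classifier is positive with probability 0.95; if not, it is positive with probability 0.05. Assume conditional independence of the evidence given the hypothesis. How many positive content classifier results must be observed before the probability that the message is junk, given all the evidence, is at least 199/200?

Prior odds = 0.008/0.992 = 1/124.
Likelihood ratio of a positive = 0.95/0.05 = 19.
Target posterior odds = 0.995/0.005 = 199.
Require 19ⁿ ≥ 199 ÷ (1/124) = 24676.
19³ = 6859 falls short of 24676 but 19⁴ = 130321 reaches it, so n = 4.

4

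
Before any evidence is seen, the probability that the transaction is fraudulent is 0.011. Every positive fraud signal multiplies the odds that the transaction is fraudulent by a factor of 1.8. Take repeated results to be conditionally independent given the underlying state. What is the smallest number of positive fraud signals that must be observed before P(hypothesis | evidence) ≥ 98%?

Prior odds = 0.011/0.989 = 11/989.
Likelihood ratio per positive fraud signal = 1.8.
Target odds: 0.98 ÷ 0.02 = 49.
Require 1.8ⁿ ≥ 49 ÷ (11/989) = 48461/11.
1.8¹⁴ ≈3748.13 falls short of 48461/11 but 1.8¹⁵ ≈6746.64 reaches it, so n = 15.

15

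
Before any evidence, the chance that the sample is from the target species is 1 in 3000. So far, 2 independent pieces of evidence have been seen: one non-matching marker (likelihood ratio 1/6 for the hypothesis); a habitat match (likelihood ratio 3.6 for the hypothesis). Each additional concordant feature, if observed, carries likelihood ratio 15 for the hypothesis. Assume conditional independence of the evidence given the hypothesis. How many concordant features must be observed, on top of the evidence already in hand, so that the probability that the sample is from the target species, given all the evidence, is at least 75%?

Prior odds = (1/3000)/(2999/3000) = 1/2999.
Combined Bayes factor of the evidence already in hand = (1/6) × 3.6 = 0.6.
Odds after that evidence = (1/2999) × 0.6 = 3/14995.
Target odds = 0.75/0.25 = 3.
Need 15ⁿ ≥ 3 ÷ (3/14995) = 14995.
15³ = 3375 falls short of 14995 but 15⁴ = 50625 reaches it, so n = 4.

4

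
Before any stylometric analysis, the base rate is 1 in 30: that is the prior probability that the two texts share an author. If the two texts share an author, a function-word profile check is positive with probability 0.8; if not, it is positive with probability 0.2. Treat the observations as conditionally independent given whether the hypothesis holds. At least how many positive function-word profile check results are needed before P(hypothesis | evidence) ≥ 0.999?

Prior odds: (1/30) ÷ (29/30) = 1/29.
Likelihood ratio of a positive = 0.8/0.2 = 4.
Target odds: 0.999 ÷ 0.001 = 999.
Need (1/29) × 4ⁿ ≥ 999, i.e. 4ⁿ ≥ 28971.
4⁷ = 16384 falls short of 28971 but 4⁸ = 65536 reaches it, so n = 8.

8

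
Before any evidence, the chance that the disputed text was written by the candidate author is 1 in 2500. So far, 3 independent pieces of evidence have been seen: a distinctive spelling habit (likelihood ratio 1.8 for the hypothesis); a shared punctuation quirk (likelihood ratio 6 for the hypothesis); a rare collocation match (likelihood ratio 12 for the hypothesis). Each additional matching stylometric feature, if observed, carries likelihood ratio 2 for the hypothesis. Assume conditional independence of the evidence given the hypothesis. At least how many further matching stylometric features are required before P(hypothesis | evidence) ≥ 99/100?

11

Prior odds = 0.0004/0.9996 = 1/2499.
Combined Bayes factor of the evidence already in hand = 1.8 × 6 × 12 = 129.6.
Odds after that evidence = (1/2499) × 129.6 = 216/4165.
Target odds = 0.99/0.01 = 99.
Need 2ⁿ ≥ 99 ÷ (216/4165) = 45815/24.
2¹⁰ = 1024 falls short of 45815/24 but 2¹¹ = 2048 reaches it, so n = 11.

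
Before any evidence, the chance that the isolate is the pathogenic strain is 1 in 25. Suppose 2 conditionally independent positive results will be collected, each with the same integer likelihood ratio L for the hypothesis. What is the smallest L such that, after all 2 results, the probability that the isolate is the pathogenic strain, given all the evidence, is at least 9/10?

Prior odds = 0.04/0.96 = 1/24.
Target odds = 0.9/0.1 = 9.
Need L² ≥ 9 ÷ (1/24) = 216.
14² = 196 < 216 ≤ 225 = 15², so L = 15.

15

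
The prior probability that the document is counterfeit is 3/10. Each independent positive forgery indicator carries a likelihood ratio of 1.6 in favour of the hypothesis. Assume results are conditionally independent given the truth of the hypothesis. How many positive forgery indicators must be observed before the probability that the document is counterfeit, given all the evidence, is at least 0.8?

5

Prior odds = 0.3/0.7 = 3/7.
Likelihood ratio per positive forgery indicator = 1.6.
Target posterior odds = 0.8/0.2 = 4.
Require 1.6ⁿ ≥ 4 ÷ (3/7) = 28/3.
1.6⁴ = 6.5536 falls short of 28/3 but 1.6⁵ = 10.48576 reaches it, so n = 5.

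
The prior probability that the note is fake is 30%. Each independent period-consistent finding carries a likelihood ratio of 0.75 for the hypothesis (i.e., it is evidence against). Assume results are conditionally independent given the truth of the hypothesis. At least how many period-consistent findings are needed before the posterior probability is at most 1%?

14

Prior odds: 0.3 ÷ 0.7 = 3/7.
Likelihood ratio per period-consistent finding = 0.75.
Target posterior odds = 0.01/0.99 = 1/99.
Require 0.75ⁿ ≤ 1/99 ÷ (3/7) = 7/297.
0.75¹³ = 1594323/67108864 is still above 7/297 but 0.75¹⁴ = 4782969/268435456 is at or below it, so n = 14.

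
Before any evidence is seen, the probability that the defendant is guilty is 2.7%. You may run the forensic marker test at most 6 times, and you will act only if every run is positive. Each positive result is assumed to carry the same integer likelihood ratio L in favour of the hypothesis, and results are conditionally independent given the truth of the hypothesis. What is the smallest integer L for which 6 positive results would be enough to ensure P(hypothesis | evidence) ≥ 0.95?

Prior odds = 0.027/0.973 = 27/973.
Target odds = 0.95/0.05 = 19.
Need L⁶ ≥ 19 ÷ (27/973) = 18487/27.
2⁶ = 64 < 18487/27 ≤ 729 = 3⁶, so L = 3.

3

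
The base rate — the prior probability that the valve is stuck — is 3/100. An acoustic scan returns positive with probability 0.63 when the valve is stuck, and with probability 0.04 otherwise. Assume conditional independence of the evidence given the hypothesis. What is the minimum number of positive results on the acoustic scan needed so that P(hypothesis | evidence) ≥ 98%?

Prior odds: 0.03 ÷ 0.97 = 3/97.
Likelihood ratio of a positive result = 0.63/0.04 = 15.75.
Target posterior odds = 0.98/0.02 = 49.
Require 15.75ⁿ ≥ 49 ÷ (3/97) = 4753/3.
15.75² = 248.0625 falls short of 4753/3 but 15.75³ = 3906.984375 reaches it, so n = 3.

3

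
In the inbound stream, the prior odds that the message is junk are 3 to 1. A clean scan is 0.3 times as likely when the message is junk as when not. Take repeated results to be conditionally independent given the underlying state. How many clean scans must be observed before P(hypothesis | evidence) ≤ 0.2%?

7

Prior odds = 3.
Likelihood ratio per clean scan = 0.3.
Target odds: 0.002 ÷ 0.998 = 1/499.
Need 3 × 0.3ⁿ ≤ 1/499, i.e. 0.3ⁿ ≤ 1/1497.
0.3⁶ = 729/1000000 is still above 1/1497 but 0.3⁷ = 2187/10000000 is at or below it, so n = 7.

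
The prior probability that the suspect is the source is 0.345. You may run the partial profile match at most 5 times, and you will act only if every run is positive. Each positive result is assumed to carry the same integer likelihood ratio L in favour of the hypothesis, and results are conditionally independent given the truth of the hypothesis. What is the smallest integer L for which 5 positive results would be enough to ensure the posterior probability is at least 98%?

3

Prior odds = 0.345/0.655 = 69/131.
Target odds = 0.98/0.02 = 49.
Need L⁵ ≥ 49 ÷ (69/131) = 6419/69.
2⁵ = 32 < 6419/69 ≤ 243 = 3⁵, so L = 3.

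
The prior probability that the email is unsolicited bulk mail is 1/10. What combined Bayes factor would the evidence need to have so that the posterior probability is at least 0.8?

36

Prior odds = 0.1/0.9 = 1/9.
Target odds = 0.8/0.2 = 4.
Required Bayes factor = 4 ÷ (1/9) = 36.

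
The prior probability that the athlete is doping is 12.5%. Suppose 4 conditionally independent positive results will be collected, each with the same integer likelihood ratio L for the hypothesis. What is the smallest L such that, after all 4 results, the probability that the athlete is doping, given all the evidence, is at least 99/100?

Prior odds = 0.125/0.875 = 1/7.
Target odds = 0.99/0.01 = 99.
Need L⁴ ≥ 99 ÷ (1/7) = 693.
5⁴ = 625 < 693 ≤ 1296 = 6⁴, so L = 6.

6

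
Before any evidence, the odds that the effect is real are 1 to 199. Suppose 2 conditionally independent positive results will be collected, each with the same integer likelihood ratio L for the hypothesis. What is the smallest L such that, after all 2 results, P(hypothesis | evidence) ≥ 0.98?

Prior odds = 1/199.
Target odds = 0.98/0.02 = 49.
Need L² ≥ 49 ÷ (1/199) = 9751.
98² = 9604 < 9751 ≤ 9801 = 99², so L = 99.

99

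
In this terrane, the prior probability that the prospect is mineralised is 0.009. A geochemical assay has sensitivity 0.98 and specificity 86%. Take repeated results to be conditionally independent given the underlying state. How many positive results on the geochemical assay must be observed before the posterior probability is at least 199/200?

6

Prior odds = 0.009/0.991 = 9/991.
False-positive rate = 1 − 0.86 = 0.14; likelihood ratio of a positive = 0.98/0.14 = 7.
Target posterior odds = 0.995/0.005 = 199.
Need (9/991) × 7ⁿ ≥ 199, i.e. 7ⁿ ≥ 197209/9.
7⁵ = 16807 falls short of 197209/9 but 7⁶ = 117649 reaches it, so n = 6.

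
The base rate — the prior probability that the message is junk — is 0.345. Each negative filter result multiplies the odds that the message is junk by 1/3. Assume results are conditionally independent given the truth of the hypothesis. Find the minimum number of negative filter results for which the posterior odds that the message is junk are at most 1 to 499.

6

Prior odds = 0.345/0.655 = 69/131.
Likelihood ratio per negative filter result = 1/3.
Target odds = 1/499.
Require (1/3)ⁿ ≤ 1/499 ÷ (69/131) = 131/34431.
(1/3)⁵ = 1/243 is still above 131/34431 but (1/3)⁶ = 1/729 is at or below it, so n = 6.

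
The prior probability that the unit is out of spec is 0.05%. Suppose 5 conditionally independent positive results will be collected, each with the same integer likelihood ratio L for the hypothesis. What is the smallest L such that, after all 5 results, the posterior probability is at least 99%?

12

Prior odds = 0.0005/0.9995 = 1/1999.
Target odds = 0.99/0.01 = 99.
Need L⁵ ≥ 99 ÷ (1/1999) = 197901.
11⁵ = 161051 < 197901 ≤ 248832 = 12⁵, so L = 12.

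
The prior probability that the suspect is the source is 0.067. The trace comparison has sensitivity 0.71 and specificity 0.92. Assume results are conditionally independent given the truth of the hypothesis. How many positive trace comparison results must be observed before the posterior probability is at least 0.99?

4

Prior odds: 0.067 ÷ 0.933 = 67/933.
False-positive rate = 1 − 0.92 = 0.08; likelihood ratio of a positive = 0.71/0.08 = 8.875.
Target posterior odds = 0.99/0.01 = 99.
Need (67/933) × 8.875ⁿ ≥ 99, i.e. 8.875ⁿ ≥ 92367/67.
8.875³ = 357911/512 falls short of 92367/67 but 8.875⁴ = 25411681/4096 reaches it, so n = 4.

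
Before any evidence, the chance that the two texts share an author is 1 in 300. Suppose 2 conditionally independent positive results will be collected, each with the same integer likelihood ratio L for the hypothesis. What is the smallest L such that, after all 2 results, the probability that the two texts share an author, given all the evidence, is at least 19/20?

Prior odds = (1/300)/(299/300) = 1/299.
Target odds = 0.95/0.05 = 19.
Need L² ≥ 19 ÷ (1/299) = 5681.
75² = 5625 < 5681 ≤ 5776 = 76², so L = 76.

76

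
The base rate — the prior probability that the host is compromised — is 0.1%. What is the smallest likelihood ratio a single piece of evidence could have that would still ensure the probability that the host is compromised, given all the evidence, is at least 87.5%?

Prior odds = 0.001/0.999 = 1/999.
Target odds = 0.875/0.125 = 7.
Required Bayes factor = 7 ÷ (1/999) = 6993.

6993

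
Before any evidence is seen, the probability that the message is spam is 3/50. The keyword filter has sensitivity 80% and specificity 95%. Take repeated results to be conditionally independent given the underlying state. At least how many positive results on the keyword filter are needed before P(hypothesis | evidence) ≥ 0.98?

3

Prior odds: 0.06 ÷ 0.94 = 3/47.
False-positive rate = 1 − 0.95 = 0.05; likelihood ratio of a positive = 0.8/0.05 = 16.
Target posterior odds = 0.98/0.02 = 49.
Need (3/47) × 16ⁿ ≥ 49, i.e. 16ⁿ ≥ 2303/3.
16² = 256 falls short of 2303/3 but 16³ = 4096 reaches it, so n = 3.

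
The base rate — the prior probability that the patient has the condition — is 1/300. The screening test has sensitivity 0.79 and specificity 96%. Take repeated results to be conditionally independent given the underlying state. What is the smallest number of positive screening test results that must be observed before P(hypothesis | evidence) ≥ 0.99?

Prior odds = (1/300)/(299/300) = 1/299.
False-positive rate = 1 − 0.96 = 0.04; likelihood ratio of a positive = 0.79/0.04 = 19.75.
Target posterior odds = 0.99/0.01 = 99.
Need (1/299) × 19.75ⁿ ≥ 99, i.e. 19.75ⁿ ≥ 29601.
19.75³ = 7703.734375 falls short of 29601 but 19.75⁴ = 38950081/256 reaches it, so n = 4.

4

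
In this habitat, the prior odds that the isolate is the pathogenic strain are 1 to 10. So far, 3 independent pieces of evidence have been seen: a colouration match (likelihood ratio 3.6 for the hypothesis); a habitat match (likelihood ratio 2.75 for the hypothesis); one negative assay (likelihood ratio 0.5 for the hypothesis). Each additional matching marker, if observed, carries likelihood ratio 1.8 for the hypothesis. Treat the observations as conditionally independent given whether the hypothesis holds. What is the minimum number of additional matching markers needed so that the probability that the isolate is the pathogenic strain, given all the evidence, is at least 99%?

10

Prior odds = 0.1.
Combined Bayes factor of the evidence already in hand = 3.6 × 2.75 × 0.5 = 4.95.
Odds after that evidence = 0.1 × 4.95 = 0.495.
Target odds = 0.99/0.01 = 99.
Need 1.8ⁿ ≥ 99 ÷ 0.495 = 200.
1.8⁹ = 387420489/1953125 falls short of 200 but 1.8¹⁰ ≈357.047 reaches it, so n = 10.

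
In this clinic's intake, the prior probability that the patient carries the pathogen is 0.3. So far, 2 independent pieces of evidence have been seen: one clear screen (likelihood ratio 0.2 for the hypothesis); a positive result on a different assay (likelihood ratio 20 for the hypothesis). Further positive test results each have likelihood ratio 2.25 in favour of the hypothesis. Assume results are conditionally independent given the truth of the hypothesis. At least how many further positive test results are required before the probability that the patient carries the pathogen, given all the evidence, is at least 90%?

3

Prior odds = 0.3/0.7 = 3/7.
Combined Bayes factor of the evidence already in hand = 0.2 × 20 = 4.
Odds after that evidence = (3/7) × 4 = 12/7.
Target odds = 0.9/0.1 = 9.
Need 2.25ⁿ ≥ 9 ÷ (12/7) = 5.25.
2.25² = 5.0625 falls short of 5.25 but 2.25³ = 11.390625 reaches it, so n = 3.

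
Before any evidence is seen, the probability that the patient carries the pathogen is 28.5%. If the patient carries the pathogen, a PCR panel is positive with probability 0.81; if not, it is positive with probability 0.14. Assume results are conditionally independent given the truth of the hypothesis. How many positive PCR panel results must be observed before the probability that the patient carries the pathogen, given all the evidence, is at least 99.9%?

Prior odds = 0.285/0.715 = 57/143.
Likelihood ratio of a positive = 0.81/0.14 = 81/14.
Target odds: 0.999 ÷ 0.001 = 999.
Need (57/143) × (81/14)ⁿ ≥ 999, i.e. (81/14)ⁿ ≥ 47619/19.
(81/14)⁴ = 43046721/38416 falls short of 47619/19 but (81/14)⁵ ≈6483.13 reaches it, so n = 5.

5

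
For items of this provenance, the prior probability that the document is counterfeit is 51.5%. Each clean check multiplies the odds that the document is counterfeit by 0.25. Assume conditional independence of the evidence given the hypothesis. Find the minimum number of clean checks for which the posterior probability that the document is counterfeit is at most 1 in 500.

Prior odds: 0.515 ÷ 0.485 = 103/97.
Likelihood ratio per clean check = 0.25.
Target posterior odds = 0.002/0.998 = 1/499.
Require 0.25ⁿ ≤ 1/499 ÷ (103/97) = 97/51397.
0.25⁴ = 0.00390625 is still above 97/51397 but 0.25⁵ = 1/1024 is at or below it, so n = 5.

5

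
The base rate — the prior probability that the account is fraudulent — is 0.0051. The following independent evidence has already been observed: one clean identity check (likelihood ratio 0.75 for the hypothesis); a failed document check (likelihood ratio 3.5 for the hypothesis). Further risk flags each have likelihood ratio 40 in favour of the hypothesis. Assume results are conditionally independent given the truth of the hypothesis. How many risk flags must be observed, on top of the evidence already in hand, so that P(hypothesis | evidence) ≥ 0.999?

4

Prior odds = 0.0051/0.9949 = 51/9949.
Combined Bayes factor of the evidence already in hand = 0.75 × 3.5 = 2.625.
Odds after that evidence = (51/9949) × 2.625 = 1071/79592.
Target odds = 0.999/0.001 = 999.
Need 40ⁿ ≥ 999 ÷ (1071/79592) = 8834712/119.
40³ = 64000 falls short of 8834712/119 but 40⁴ = 2560000 reaches it, so n = 4.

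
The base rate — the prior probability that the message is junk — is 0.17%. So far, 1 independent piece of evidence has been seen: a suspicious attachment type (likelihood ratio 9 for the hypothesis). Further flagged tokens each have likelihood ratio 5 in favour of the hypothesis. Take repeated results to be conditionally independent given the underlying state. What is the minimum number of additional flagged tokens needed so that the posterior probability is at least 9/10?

4

Prior odds = 0.0017/0.9983 = 17/9983.
Bayes factor of the evidence already in hand = 9.
Odds after that evidence = (17/9983) × 9 = 153/9983.
Target odds = 0.9/0.1 = 9.
Need 5ⁿ ≥ 9 ÷ (153/9983) = 9983/17.
5³ = 125 falls short of 9983/17 but 5⁴ = 625 reaches it, so n = 4.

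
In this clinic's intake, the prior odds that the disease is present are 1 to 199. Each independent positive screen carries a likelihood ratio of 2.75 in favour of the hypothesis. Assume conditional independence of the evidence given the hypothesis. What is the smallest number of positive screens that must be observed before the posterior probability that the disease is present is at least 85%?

7

Prior odds = 1/199.
Likelihood ratio per positive screen = 2.75.
Target posterior odds = 0.85/0.15 = 17/3.
Require 2.75ⁿ ≥ 17/3 ÷ (1/199) = 3383/3.
2.75⁶ = 1771561/4096 falls short of 3383/3 but 2.75⁷ = 19487171/16384 reaches it, so n = 7.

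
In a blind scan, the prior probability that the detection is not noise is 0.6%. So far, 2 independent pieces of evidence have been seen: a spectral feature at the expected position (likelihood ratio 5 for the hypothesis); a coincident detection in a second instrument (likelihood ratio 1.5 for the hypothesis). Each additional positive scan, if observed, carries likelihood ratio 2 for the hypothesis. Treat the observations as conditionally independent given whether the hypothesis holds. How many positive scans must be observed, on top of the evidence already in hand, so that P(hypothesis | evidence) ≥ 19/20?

Prior odds = 0.006/0.994 = 3/497.
Combined Bayes factor of the evidence already in hand = 5 × 1.5 = 7.5.
Odds after that evidence = (3/497) × 7.5 = 45/994.
Target odds = 0.95/0.05 = 19.
Need 2ⁿ ≥ 19 ÷ (45/994) = 18886/45.
2⁸ = 256 falls short of 18886/45 but 2⁹ = 512 reaches it, so n = 9.

9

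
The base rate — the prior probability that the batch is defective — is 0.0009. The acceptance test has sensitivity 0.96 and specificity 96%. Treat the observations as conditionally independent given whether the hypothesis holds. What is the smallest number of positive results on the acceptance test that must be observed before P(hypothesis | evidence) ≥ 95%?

Prior odds = 0.0009/0.9991 = 9/9991.
False-positive rate = 1 − 0.96 = 0.04; likelihood ratio of a positive = 0.96/0.04 = 24.
Target odds: 0.95 ÷ 0.05 = 19.
Need (9/9991) × 24ⁿ ≥ 19, i.e. 24ⁿ ≥ 189829/9.
24³ = 13824 falls short of 189829/9 but 24⁴ = 331776 reaches it, so n = 4.

4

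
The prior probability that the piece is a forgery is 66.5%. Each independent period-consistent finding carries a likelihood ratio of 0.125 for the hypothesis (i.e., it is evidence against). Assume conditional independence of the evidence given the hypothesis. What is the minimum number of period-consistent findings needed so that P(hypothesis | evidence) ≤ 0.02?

3

Prior odds: 0.665 ÷ 0.335 = 133/67.
Likelihood ratio per period-consistent finding = 0.125.
Target odds: 0.02 ÷ 0.98 = 1/49.
Require 0.125ⁿ ≤ 1/49 ÷ (133/67) = 67/6517.
0.125² = 0.015625 is still above 67/6517 but 0.125³ = 0.001953125 is at or below it, so n = 3.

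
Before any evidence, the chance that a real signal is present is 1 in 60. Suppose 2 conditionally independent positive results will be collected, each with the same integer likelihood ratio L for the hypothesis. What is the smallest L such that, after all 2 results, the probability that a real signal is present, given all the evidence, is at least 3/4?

Prior odds = (1/60)/(59/60) = 1/59.
Target odds = 0.75/0.25 = 3.
Need L² ≥ 3 ÷ (1/59) = 177.
13² = 169 < 177 ≤ 196 = 14², so L = 14.

14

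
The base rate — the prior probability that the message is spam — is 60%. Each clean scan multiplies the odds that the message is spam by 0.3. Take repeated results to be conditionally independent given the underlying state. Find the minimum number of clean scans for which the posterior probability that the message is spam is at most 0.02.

4

Prior odds = 0.6/0.4 = 1.5.
Likelihood ratio per clean scan = 0.3.
Target posterior odds = 0.02/0.98 = 1/49.
Need 1.5 × 0.3ⁿ ≤ 1/49, i.e. 0.3ⁿ ≤ 2/147.
0.3³ = 0.027 is still above 2/147 but 0.3⁴ = 0.0081 is at or below it, so n = 4.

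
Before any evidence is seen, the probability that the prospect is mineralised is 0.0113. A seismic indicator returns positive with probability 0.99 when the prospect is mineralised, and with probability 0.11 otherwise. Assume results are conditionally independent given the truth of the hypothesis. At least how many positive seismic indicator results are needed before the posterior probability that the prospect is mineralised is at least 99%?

Prior odds = 0.0113/0.9887 = 113/9887.
Likelihood ratio of a positive result = 0.99/0.11 = 9.
Target odds: 0.99 ÷ 0.01 = 99.
Require 9ⁿ ≥ 99 ÷ (113/9887) = 978813/113.
9⁴ = 6561 falls short of 978813/113 but 9⁵ = 59049 reaches it, so n = 5.

5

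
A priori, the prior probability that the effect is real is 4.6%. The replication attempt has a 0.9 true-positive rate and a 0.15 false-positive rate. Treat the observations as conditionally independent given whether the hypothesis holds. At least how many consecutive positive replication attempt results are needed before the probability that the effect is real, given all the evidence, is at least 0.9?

3

Prior odds = 0.046/0.954 = 23/477.
Likelihood ratio of a positive result = 0.9/0.15 = 6.
Target posterior odds = 0.9/0.1 = 9.
Require 6ⁿ ≥ 9 ÷ (23/477) = 4293/23.
6² = 36 falls short of 4293/23 but 6³ = 216 reaches it, so n = 3.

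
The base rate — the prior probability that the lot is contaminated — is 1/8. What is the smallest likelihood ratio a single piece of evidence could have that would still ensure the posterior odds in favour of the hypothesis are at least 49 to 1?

343

Prior odds = 0.125/0.875 = 1/7.
Target odds = 49.
Required Bayes factor = 49 ÷ (1/7) = 343.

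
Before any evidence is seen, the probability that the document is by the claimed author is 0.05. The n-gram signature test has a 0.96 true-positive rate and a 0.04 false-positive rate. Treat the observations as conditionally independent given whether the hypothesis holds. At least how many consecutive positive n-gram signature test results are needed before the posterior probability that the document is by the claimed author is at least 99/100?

Prior odds = 0.05/0.95 = 1/19.
Likelihood ratio of a positive result = 0.96/0.04 = 24.
Target odds: 0.99 ÷ 0.01 = 99.
Require 24ⁿ ≥ 99 ÷ (1/19) = 1881.
24² = 576 falls short of 1881 but 24³ = 13824 reaches it, so n = 3.

3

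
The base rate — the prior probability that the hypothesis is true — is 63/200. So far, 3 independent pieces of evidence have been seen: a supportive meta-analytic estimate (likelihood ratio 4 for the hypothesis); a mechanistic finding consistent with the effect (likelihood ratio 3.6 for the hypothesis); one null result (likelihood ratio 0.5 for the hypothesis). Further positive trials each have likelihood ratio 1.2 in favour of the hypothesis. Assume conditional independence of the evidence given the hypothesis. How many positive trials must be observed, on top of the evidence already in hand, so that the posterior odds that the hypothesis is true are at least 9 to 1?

6

Prior odds = 0.315/0.685 = 63/137.
Combined Bayes factor of the evidence already in hand = 4 × 3.6 × 0.5 = 7.2.
Odds after that evidence = (63/137) × 7.2 = 2268/685.
Target odds = 9.
Need 1.2ⁿ ≥ 9 ÷ (2268/685) = 685/252.
1.2⁵ = 2.48832 falls short of 685/252 but 1.2⁶ = 46656/15625 reaches it, so n = 6.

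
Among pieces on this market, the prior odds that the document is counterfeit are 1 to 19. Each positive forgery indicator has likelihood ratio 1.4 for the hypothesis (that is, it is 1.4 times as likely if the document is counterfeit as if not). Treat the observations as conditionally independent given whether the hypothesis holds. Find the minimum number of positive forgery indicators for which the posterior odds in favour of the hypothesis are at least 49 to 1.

21

Prior odds = 1/19.
Likelihood ratio per positive forgery indicator = 1.4.
Target odds = 49.
Require 1.4ⁿ ≥ 49 ÷ (1/19) = 931.
1.4²⁰ ≈836.683 falls short of 931 but 1.4²¹ ≈1171.36 reaches it, so n = 21.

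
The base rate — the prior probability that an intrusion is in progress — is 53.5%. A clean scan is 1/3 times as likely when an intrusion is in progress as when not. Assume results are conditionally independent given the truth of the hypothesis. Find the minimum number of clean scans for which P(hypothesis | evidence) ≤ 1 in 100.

5

Prior odds = 0.535/0.465 = 107/93.
Likelihood ratio per clean scan = 1/3.
Target posterior odds = 0.01/0.99 = 1/99.
Require (1/3)ⁿ ≤ 1/99 ÷ (107/93) = 31/3531.
(1/3)⁴ = 1/81 is still above 31/3531 but (1/3)⁵ = 1/243 is at or below it, so n = 5.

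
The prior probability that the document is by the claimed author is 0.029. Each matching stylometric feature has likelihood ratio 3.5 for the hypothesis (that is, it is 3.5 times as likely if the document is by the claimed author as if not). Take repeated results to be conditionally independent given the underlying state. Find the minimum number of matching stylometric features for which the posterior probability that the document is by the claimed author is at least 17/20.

Prior odds: 0.029 ÷ 0.971 = 29/971.
Likelihood ratio per matching stylometric feature = 3.5.
Target posterior odds = 0.85/0.15 = 17/3.
Require 3.5ⁿ ≥ 17/3 ÷ (29/971) = 16507/87.
3.5⁴ = 150.0625 falls short of 16507/87 but 3.5⁵ = 525.21875 reaches it, so n = 5.

5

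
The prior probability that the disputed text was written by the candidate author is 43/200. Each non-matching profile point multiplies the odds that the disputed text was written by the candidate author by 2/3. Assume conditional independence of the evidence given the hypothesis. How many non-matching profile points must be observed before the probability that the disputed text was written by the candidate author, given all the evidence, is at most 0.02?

Prior odds = 0.215/0.785 = 43/157.
Likelihood ratio per non-matching profile point = 2/3.
Target posterior odds = 0.02/0.98 = 1/49.
Need (43/157) × (2/3)ⁿ ≤ 1/49, i.e. (2/3)ⁿ ≤ 157/2107.
(2/3)⁶ = 64/729 is still above 157/2107 but (2/3)⁷ = 128/2187 is at or below it, so n = 7.

7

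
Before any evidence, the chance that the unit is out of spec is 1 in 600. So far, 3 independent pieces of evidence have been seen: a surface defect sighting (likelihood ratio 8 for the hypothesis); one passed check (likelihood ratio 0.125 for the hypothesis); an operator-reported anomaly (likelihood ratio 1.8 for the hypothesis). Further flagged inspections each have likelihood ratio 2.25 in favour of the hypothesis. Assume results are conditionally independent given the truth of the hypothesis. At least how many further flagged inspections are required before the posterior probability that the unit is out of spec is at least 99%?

13

Prior odds = (1/600)/(599/600) = 1/599.
Combined Bayes factor of the evidence already in hand = 8 × 0.125 × 1.8 = 1.8.
Odds after that evidence = (1/599) × 1.8 = 9/2995.
Target odds = 0.99/0.01 = 99.
Need 2.25ⁿ ≥ 99 ÷ (9/2995) = 32945.
2.25¹² ≈16834.1 falls short of 32945 but 2.25¹³ ≈37876.8 reaches it, so n = 13.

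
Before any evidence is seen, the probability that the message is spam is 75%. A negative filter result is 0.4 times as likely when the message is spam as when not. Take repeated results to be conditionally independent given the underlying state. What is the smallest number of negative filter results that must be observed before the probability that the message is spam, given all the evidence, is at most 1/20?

5

Prior odds: 0.75 ÷ 0.25 = 3.
Likelihood ratio per negative filter result = 0.4.
Target odds: 0.05 ÷ 0.95 = 1/19.
Require 0.4ⁿ ≤ 1/19 ÷ 3 = 1/57.
0.4⁴ = 0.0256 is still above 1/57 but 0.4⁵ = 0.01024 is at or below it, so n = 5.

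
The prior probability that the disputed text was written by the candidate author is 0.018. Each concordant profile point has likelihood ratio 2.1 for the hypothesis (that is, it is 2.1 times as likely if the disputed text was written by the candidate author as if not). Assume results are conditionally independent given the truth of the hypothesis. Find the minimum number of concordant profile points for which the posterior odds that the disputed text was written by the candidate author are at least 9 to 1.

Prior odds = 0.018/0.982 = 9/491.
Likelihood ratio per concordant profile point = 2.1.
Target odds = 9.
Need (9/491) × 2.1ⁿ ≥ 9, i.e. 2.1ⁿ ≥ 491.
2.1⁸ ≈378.229 falls short of 491 but 2.1⁹ ≈794.28 reaches it, so n = 9.

9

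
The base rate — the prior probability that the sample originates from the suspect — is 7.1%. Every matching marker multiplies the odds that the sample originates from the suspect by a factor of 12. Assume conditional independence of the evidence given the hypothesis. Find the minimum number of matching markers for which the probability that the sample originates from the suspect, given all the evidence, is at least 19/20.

Prior odds = 0.071/0.929 = 71/929.
Likelihood ratio per matching marker = 12.
Target posterior odds = 0.95/0.05 = 19.
Need (71/929) × 12ⁿ ≥ 19, i.e. 12ⁿ ≥ 17651/71.
12² = 144 falls short of 17651/71 but 12³ = 1728 reaches it, so n = 3.

3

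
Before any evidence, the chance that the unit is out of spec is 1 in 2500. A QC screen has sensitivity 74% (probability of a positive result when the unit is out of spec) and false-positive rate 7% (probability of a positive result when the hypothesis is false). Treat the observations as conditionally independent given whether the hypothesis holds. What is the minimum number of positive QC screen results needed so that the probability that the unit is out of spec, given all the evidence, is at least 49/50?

Prior odds: 0.0004 ÷ 0.9996 = 1/2499.
Likelihood ratio of a positive result = 0.74/0.07 = 74/7.
Target odds: 0.98 ÷ 0.02 = 49.
Need (1/2499) × (74/7)ⁿ ≥ 49, i.e. (74/7)ⁿ ≥ 122451.
(74/7)⁴ = 29986576/2401 falls short of 122451 but (74/7)⁵ ≈132029 reaches it, so n = 5.

5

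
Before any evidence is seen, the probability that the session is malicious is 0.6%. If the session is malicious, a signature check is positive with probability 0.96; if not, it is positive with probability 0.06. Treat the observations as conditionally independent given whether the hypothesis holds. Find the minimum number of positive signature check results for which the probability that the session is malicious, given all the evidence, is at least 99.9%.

5

Prior odds = 0.006/0.994 = 3/497.
Likelihood ratio of a positive = 0.96/0.06 = 16.
Target odds: 0.999 ÷ 0.001 = 999.
Need (3/497) × 16ⁿ ≥ 999, i.e. 16ⁿ ≥ 165501.
16⁴ = 65536 falls short of 165501 but 16⁵ = 1048576 reaches it, so n = 5.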